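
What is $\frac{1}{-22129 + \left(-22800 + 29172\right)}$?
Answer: $- \frac{1}{15757} \approx -6.3464 \cdot 10^{-5}$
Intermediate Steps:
$\frac{1}{-22129 + \left(-22800 + 29172\right)} = \frac{1}{-22129 + 6372} = \frac{1}{-15757} = - \frac{1}{15757}$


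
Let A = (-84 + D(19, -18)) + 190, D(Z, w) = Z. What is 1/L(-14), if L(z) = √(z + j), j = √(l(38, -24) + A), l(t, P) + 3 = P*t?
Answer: (-14 + I*√790)^(-½) ≈ 0.093935 - 0.15173*I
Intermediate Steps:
l(t, P) = -3 + P*t
A = 125 (A = (-84 + 19) + 190 = -65 + 190 = 125)
j = I*√790 (j = √((-3 - 24*38) + 125) = √((-3 - 912) + 125) = √(-915 + 125) = √(-790) = I*√790 ≈ 28.107*I)
L(z) = √(z + I*√790)
1/L(-14) = 1/(√(-14 + I*√790)) = (-14 + I*√790)^(-½)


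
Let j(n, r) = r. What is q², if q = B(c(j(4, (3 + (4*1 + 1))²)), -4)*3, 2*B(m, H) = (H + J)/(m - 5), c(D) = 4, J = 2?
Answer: 9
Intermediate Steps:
B(m, H) = (2 + H)/(2*(-5 + m)) (B(m, H) = ((H + 2)/(m - 5))/2 = ((2 + H)/(-5 + m))/2 = (2 + H)/(2*(-5 + m)))
q = 3 (q = ((2 - 4)/(2*(-5 + 4)))*3 = ((½)*(-2)/(-1))*3 = ((½)*(-1)*(-2))*3 = 1*3 = 3)
q² = 3² = 9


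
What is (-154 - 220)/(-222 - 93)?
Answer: 374/315 ≈ 1.1873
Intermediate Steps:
(-154 - 220)/(-222 - 93) = -374/(-315) = -374*(-1/315) = 374/315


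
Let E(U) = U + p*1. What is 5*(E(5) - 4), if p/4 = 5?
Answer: 105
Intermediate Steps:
p = 20 (p = 4*5 = 20)
E(U) = 20 + U (E(U) = U + 20*1 = U + 20 = 20 + U)
5*(E(5) - 4) = 5*((20 + 5) - 4) = 5*(25 - 4) = 5*21 = 105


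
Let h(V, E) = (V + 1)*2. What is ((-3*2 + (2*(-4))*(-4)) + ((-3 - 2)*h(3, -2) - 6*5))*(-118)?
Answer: 5192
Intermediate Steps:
h(V, E) = 2 + 2*V (h(V, E) = (1 + V)*2 = 2 + 2*V)
((-3*2 + (2*(-4))*(-4)) + ((-3 - 2)*h(3, -2) - 6*5))*(-118) = ((-3*2 + (2*(-4))*(-4)) + ((-3 - 2)*(2 + 2*3) - 6*5))*(-118) = ((-6 - 8*(-4)) + (-5*(2 + 6) - 30))*(-118) = ((-6 + 32) + (-5*8 - 30))*(-118) = (26 + (-40 - 30))*(-118) = (26 - 70)*(-118) = -44*(-118) = 5192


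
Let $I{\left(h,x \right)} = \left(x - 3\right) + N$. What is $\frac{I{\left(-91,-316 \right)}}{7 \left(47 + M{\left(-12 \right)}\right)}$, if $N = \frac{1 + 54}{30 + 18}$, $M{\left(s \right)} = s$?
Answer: $- \frac{15257}{11760} \approx -1.2974$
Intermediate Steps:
$N = \frac{55}{48} \approx 1.1458$
$I{\left(h,x \right)} = - \frac{89}{48} + x$ ($I{\left(h,x \right)} = \left(x - 3\right) + \frac{55}{48} = \left(-3 + x\right) + \frac{55}{48} = - \frac{89}{48} + x$)
$\frac{I{\left(-91,-316 \right)}}{7 \left(47 + M{\left(-12 \right)}\right)} = \frac{- \frac{89}{48} - 316}{7 \left(47 - 12\right)} = - \frac{15257}{48 \cdot 7 \cdot 35} = - \frac{15257}{48 \cdot 245} = \left(- \frac{15257}{48}\right) \frac{1}{245} = - \frac{15257}{11760}$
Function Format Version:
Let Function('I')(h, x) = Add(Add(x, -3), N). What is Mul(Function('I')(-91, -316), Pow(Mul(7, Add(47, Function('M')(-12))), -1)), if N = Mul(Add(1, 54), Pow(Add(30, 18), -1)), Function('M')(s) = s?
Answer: Rational(-15257, 11760) ≈ -1.2974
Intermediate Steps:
N = Rational(55, 48) (N = Mul(55, Pow(48, -1)) = Mul(55, Rational(1, 48)) = Rational(55, 48) ≈ 1.1458)
Function('I')(h, x) = Add(Rational(-89, 48), x) (Function('I')(h, x) = Add(Add(x, -3), Rational(55, 48)) = Add(Add(-3, x), Rational(55, 48)) = Add(Rational(-89, 48), x))
Mul(Function('I')(-91, -316), Pow(Mul(7, Add(47, Function('M')(-12))), -1)) = Mul(Add(Rational(-89, 48), -316), Pow(Mul(7, Add(47, -12)), -1)) = Mul(Rational(-15257, 48), Pow(Mul(7, 35), -1)) = Mul(Rational(-15257, 48), Pow(245, -1)) = Mul(Rational(-15257, 48), Rational(1, 245)) = Rational(-15257, 11760)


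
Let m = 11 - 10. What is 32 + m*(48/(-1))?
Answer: -16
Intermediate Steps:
m = 1
32 + m*(48/(-1)) = 32 + 1*(48/(-1)) = 32 + 1*(48*(-1)) = 32 + 1*(-48) = 32 - 48 = -16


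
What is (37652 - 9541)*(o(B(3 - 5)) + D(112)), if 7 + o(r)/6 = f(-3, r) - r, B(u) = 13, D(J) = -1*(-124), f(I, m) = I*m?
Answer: -6465530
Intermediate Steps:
D(J) = 124
o(r) = -42 - 24*r (o(r) = -42 + 6*(-3*r - r) = -42 + 6*(-4*r) = -42 - 24*r)
(37652 - 9541)*(o(B(3 - 5)) + D(112)) = (37652 - 9541)*((-42 - 24*13) + 124) = 28111*((-42 - 312) + 124) = 28111*(-354 + 124) = 28111*(-230) = -6465530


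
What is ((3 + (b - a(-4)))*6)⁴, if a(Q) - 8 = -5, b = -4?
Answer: 331776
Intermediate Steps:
a(Q) = 3 (a(Q) = 8 - 5 = 3)
((3 + (b - a(-4)))*6)⁴ = ((3 + (-4 - 1*3))*6)⁴ = ((3 + (-4 - 3))*6)⁴ = ((3 - 7)*6)⁴ = (-4*6)⁴ = (-24)⁴ = 331776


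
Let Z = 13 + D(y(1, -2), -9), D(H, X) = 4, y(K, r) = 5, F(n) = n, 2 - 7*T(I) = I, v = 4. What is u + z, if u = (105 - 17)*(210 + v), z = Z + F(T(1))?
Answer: 131944/7 ≈ 18849.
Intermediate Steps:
T(I) = 2/7 - I/7
Z = 17 (Z = 13 + 4 = 17)
z = 120/7 (z = 17 + (2/7 - 1/7*1) = 17 + (2/7 - 1/7) = 17 + 1/7 = 120/7 ≈ 17.143)
u = 18832 (u = (105 - 17)*(210 + 4) = 88*214 = 18832)
u + z = 18832 + 120/7 = 131944/7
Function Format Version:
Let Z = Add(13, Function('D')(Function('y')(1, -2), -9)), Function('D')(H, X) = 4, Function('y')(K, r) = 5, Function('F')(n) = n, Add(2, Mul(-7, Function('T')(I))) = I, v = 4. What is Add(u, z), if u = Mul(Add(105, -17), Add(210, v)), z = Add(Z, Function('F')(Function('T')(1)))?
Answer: Rational(131944, 7) ≈ 18849.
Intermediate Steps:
Function('T')(I) = Add(Rational(2, 7), Mul(Rational(-1, 7), I))
Z = 17 (Z = Add(13, 4) = 17)
z = Rational(120, 7) (z = Add(17, Add(Rational(2, 7), Mul(Rational(-1, 7), 1))) = Add(17, Add(Rational(2, 7), Rational(-1, 7))) = Add(17, Rational(1, 7)) = Rational(120, 7) ≈ 17.143)
u = 18832 (u = Mul(Add(105, -17), Add(210, 4)) = Mul(88, 214) = 18832)
Add(u, z) = Add(18832, Rational(120, 7)) = Rational(131944, 7)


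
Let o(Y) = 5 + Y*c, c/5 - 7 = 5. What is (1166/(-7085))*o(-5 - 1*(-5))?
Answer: -1166/1417 ≈ -0.82287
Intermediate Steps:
c = 60 (c = 35 + 5*5 = 35 + 25 = 60)
o(Y) = 5 + 60*Y (o(Y) = 5 + Y*60 = 5 + 60*Y)
(1166/(-7085))*o(-5 - 1*(-5)) = (1166/(-7085))*(5 + 60*(-5 - 1*(-5))) = (1166*(-1/7085))*(5 + 60*(-5 + 5)) = -1166*(5 + 60*0)/7085 = -1166*(5 + 0)/7085 = -1166/7085*5 = -1166/1417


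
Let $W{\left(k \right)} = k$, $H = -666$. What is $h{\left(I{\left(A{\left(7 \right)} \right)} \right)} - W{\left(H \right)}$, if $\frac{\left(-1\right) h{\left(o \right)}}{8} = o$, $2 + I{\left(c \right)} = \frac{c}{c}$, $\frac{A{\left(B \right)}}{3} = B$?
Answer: $674$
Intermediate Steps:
$A{\left(B \right)} = 3 B$
$I{\left(c \right)} = -1$ ($I{\left(c \right)} = -2 + \frac{c}{c} = -2 + 1 = -1$)
$h{\left(o \right)} = - 8 o$
$h{\left(I{\left(A{\left(7 \right)} \right)} \right)} - W{\left(H \right)} = \left(-8\right) \left(-1\right) - -666 = 8 + 666 = 674$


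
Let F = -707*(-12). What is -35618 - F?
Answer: -44102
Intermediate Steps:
F = 8484
-35618 - F = -35618 - 1*8484 = -35618 - 8484 = -44102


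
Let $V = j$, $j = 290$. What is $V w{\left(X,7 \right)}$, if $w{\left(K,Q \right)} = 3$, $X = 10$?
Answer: $870$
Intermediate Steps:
$V = 290$
$V w{\left(X,7 \right)} = 290 \cdot 3 = 870$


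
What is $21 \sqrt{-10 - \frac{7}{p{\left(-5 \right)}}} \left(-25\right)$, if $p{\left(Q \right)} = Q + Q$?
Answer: $- \frac{105 i \sqrt{930}}{2} \approx - 1601.0 i$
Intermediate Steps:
$p{\left(Q \right)} = 2 Q$
$21 \sqrt{-10 - \frac{7}{p{\left(-5 \right)}}} \left(-25\right) = 21 \sqrt{-10 - \frac{7}{2 \left(-5\right)}} \left(-25\right) = 21 \sqrt{-10 - \frac{7}{-10}} \left(-25\right) = 21 \sqrt{-10 - - \frac{7}{10}} \left(-25\right) = 21 \sqrt{-10 + \frac{7}{10}} \left(-25\right) = 21 \sqrt{- \frac{93}{10}} \left(-25\right) = 21 \frac{i \sqrt{930}}{10} \left(-25\right) = \frac{21 i \sqrt{930}}{10} \left(-25\right) = - \frac{105 i \sqrt{930}}{2}$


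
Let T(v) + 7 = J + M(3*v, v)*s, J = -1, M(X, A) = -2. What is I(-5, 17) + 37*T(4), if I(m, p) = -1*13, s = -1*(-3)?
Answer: -531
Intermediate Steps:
s = 3
T(v) = -14 (T(v) = -7 + (-1 - 2*3) = -7 + (-1 - 6) = -7 - 7 = -14)
I(m, p) = -13
I(-5, 17) + 37*T(4) = -13 + 37*(-14) = -13 - 518 = -531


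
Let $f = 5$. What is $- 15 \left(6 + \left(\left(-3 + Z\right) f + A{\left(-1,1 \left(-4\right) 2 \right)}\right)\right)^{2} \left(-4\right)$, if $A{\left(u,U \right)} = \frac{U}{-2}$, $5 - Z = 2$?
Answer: $6000$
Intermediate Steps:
$Z = 3$ ($Z = 5 - 2 = 3$)
$A{\left(u,U \right)} = - \frac{U}{2}$ ($A{\left(u,U \right)} = U \left(- \frac{1}{2}\right) = - \frac{U}{2}$)
$- 15 \left(6 + \left(\left(-3 + Z\right) f + A{\left(-1,1 \left(-4\right) 2 \right)}\right)\right)^{2} \left(-4\right) = - 15 \left(6 + \left(\left(-3 + 3\right) 5 - \frac{1 \left(-4\right) 2}{2}\right)\right)^{2} \left(-4\right) = - 15 \left(6 + \left(0 \cdot 5 - \frac{\left(-4\right) 2}{2}\right)\right)^{2} \left(-4\right) = - 15 \left(6 + \left(0 - -4\right)\right)^{2} \left(-4\right) = - 15 \left(6 + \left(0 + 4\right)\right)^{2} \left(-4\right) = - 15 \left(6 + 4\right)^{2} \left(-4\right) = - 15 \cdot 10^{2} \left(-4\right) = \left(-15\right) 100 \left(-4\right) = \left(-1500\right) \left(-4\right) = 6000$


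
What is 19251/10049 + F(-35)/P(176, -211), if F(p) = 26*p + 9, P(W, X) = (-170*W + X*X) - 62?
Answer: 270836140/146102411 ≈ 1.8537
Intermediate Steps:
P(W, X) = -62 + X² - 170*W (P(W, X) = (-170*W + X²) - 62 = (X² - 170*W) - 62 = -62 + X² - 170*W)
F(p) = 9 + 26*p
19251/10049 + F(-35)/P(176, -211) = 19251/10049 + (9 + 26*(-35))/(-62 + (-211)² - 170*176) = 19251*(1/10049) + (9 - 910)/(-62 + 44521 - 29920) = 19251/10049 - 901/14539 = 270836140/146102411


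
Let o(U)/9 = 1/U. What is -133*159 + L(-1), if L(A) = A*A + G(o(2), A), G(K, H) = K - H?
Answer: -42281/2 ≈ -21141.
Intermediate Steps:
o(U) = 9/U (o(U) = 9*(1/U) = 9/U)
L(A) = 9/2 + A² - A (L(A) = A*A + (9/2 - A) = A² + (9*(½) - A) = A² + (9/2 - A) = 9/2 + A² - A)
-133*159 + L(-1) = -133*159 + (9/2 + (-1)² - 1*(-1)) = -21147 + (9/2 + 1 + 1) = -21147 + 13/2 = -42281/2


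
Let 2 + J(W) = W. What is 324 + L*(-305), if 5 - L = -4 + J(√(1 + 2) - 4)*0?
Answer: -2421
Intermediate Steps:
J(W) = -2 + W
L = 9 (L = 5 - (-4 + (-2 + (√(1 + 2) - 4))*0) = 5 - (-4 + (-2 + (√3 - 4))*0) = 5 - (-4 + (-2 + (-4 + √3))*0) = 5 - (-4 + (-6 + √3)*0) = 5 - (-4 + 0) = 5 - 1*(-4) = 5 + 4 = 9)
324 + L*(-305) = 324 + 9*(-305) = 324 - 2745 = -2421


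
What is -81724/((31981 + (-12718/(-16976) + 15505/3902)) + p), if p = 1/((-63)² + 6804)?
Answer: -14579710993433376/5706311430928849 ≈ -2.5550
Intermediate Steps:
p = 1/10773 (p = 1/(3969 + 6804) = 1/10773 ≈ 9.2825e-5)
-81724/((31981 + (-12718/(-16976) + 15505/3902)) + p) = -81724/((31981 + (-12718/(-16976) + 15505/3902)) + 1/10773) = -81724/((31981 + (-12718*(-1/16976) + 15505*(1/3902))) + 1/10773) = -81724/((31981 + (6359/8488 + 15505/3902)) + 1/10773) = -81724/((31981 + 78209629/16560088) + 1/10773) = -81724/(529686383957/16560088 + 1/10773) = -81724/5706311430928849/178401828024 = -81724*178401828024/5706311430928849 = -14579710993433376/5706311430928849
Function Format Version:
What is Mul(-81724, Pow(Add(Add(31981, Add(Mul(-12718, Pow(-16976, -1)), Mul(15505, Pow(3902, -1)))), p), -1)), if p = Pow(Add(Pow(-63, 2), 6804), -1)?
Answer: Rational(-14579710993433376, 5706311430928849) ≈ -2.5550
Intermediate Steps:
p = Rational(1, 10773) (p = Pow(Add(3969, 6804), -1) = Pow(10773, -1) = Rational(1, 10773) ≈ 9.2825e-5)
Mul(-81724, Pow(Add(Add(31981, Add(Mul(-12718, Pow(-16976, -1)), Mul(15505, Pow(3902, -1)))), p), -1)) = Mul(-81724, Pow(Add(Add(31981, Add(Mul(-12718, Pow(-16976, -1)), Mul(15505, Pow(3902, -1)))), Rational(1, 10773)), -1)) = Mul(-81724, Pow(Add(Add(31981, Add(Mul(-12718, Rational(-1, 16976)), Mul(15505, Rational(1, 3902)))), Rational(1, 10773)), -1)) = Mul(-81724, Pow(Add(Add(31981, Add(Rational(6359, 8488), Rational(15505, 3902))), Rational(1, 10773)), -1)) = Mul(-81724, Pow(Add(Add(31981, Rational(78209629, 16560088)), Rational(1, 10773)), -1)) = Mul(-81724, Pow(Add(Rational(529686383957, 16560088), Rational(1, 10773)), -1)) = Mul(-81724, Pow(Rational(5706311430928849, 178401828024), -1)) = Mul(-81724, Rational(178401828024, 5706311430928849)) = Rational(-14579710993433376, 5706311430928849)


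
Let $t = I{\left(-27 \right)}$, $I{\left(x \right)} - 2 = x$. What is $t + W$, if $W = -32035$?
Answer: $-32060$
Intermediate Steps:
$I{\left(x \right)} = 2 + x$
$t = -25$ ($t = 2 - 27 = -25$)
$t + W = -25 - 32035 = -32060$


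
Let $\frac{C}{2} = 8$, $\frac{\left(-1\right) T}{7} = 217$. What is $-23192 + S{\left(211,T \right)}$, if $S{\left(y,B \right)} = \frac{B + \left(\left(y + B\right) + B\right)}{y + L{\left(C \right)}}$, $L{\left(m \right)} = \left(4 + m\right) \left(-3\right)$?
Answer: $- \frac{3506338}{151} \approx -23221.0$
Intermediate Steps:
$T = -1519$ ($T = \left(-7\right) 217 = -1519$)
$C = 16$ ($C = 2 \cdot 8 = 16$)
$L{\left(m \right)} = -12 - 3 m$
$S{\left(y,B \right)} = \frac{y + 3 B}{-60 + y}$ ($S{\left(y,B \right)} = \frac{B + \left(\left(y + B\right) + B\right)}{y - 60} = \frac{B + \left(\left(B + y\right) + B\right)}{y - 60} = \frac{B + \left(y + 2 B\right)}{y - 60} = \frac{y + 3 B}{-60 + y}$)
$-23192 + S{\left(211,T \right)} = -23192 + \frac{211 + 3 \left(-1519\right)}{-60 + 211} = -23192 + \frac{211 - 4557}{151} = -23192 + \frac{1}{151} \left(-4346\right) = -23192 - \frac{4346}{151} = - \frac{3506338}{151}$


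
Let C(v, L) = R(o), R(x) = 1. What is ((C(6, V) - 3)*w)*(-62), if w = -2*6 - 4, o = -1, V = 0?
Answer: -1984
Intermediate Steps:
C(v, L) = 1
w = -16 (w = -12 - 4 = -16)
((C(6, V) - 3)*w)*(-62) = ((1 - 3)*(-16))*(-62) = -2*(-16)*(-62) = 32*(-62) = -1984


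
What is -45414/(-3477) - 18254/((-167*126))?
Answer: 169845091/12193839 ≈ 13.929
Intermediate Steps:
-45414/(-3477) - 18254/((-167*126)) = -45414*(-1/3477) - 18254/(-21042) = 15138/1159 - 18254*(-1/21042) = 15138/1159 + 9127/10521 = 169845091/12193839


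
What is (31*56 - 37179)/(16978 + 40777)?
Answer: -35443/57755 ≈ -0.61368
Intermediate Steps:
(31*56 - 37179)/(16978 + 40777) = (1736 - 37179)/57755 = -35443*1/57755 = -35443/57755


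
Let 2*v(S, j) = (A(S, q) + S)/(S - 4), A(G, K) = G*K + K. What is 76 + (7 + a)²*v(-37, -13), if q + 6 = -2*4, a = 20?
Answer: -334211/82 ≈ -4075.7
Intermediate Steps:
q = -14 (q = -6 - 2*4 = -6 - 8 = -14)
A(G, K) = K + G*K
v(S, j) = (-14 - 13*S)/(2*(-4 + S)) (v(S, j) = ((-14*(1 + S) + S)/(S - 4))/2 = (((-14 - 14*S) + S)/(-4 + S))/2 = ((-14 - 13*S)/(-4 + S))/2 = (-14 - 13*S)/(2*(-4 + S)))
76 + (7 + a)²*v(-37, -13) = 76 + (7 + 20)²*((-14 - 13*(-37))/(2*(-4 - 37))) = 76 + 27²*((½)*(-14 + 481)/(-41)) = 76 + 729*((½)*(-1/41)*467) = 76 + 729*(-467/82) = 76 - 340443/82 = -334211/82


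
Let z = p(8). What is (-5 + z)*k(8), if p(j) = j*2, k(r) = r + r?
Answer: 176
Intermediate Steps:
k(r) = 2*r
p(j) = 2*j
z = 16 (z = 2*8 = 16)
(-5 + z)*k(8) = (-5 + 16)*(2*8) = 11*16 = 176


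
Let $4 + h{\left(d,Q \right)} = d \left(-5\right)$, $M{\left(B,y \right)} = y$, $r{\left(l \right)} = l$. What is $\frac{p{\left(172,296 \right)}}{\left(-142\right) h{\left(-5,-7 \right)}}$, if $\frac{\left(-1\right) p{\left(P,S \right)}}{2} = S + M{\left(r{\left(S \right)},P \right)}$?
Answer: $\frac{156}{497} \approx 0.31388$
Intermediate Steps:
$h{\left(d,Q \right)} = -4 - 5 d$ ($h{\left(d,Q \right)} = -4 + d \left(-5\right) = -4 - 5 d$)
$p{\left(P,S \right)} = - 2 P - 2 S$ ($p{\left(P,S \right)} = - 2 \left(S + P\right) = - 2 \left(P + S\right) = - 2 P - 2 S$)
$\frac{p{\left(172,296 \right)}}{\left(-142\right) h{\left(-5,-7 \right)}} = \frac{\left(-2\right) 172 - 592}{\left(-142\right) \left(-4 - -25\right)} = \frac{-344 - 592}{\left(-142\right) \left(-4 + 25\right)} = - \frac{936}{\left(-142\right) 21} = - \frac{936}{-2982} = \left(-936\right) \left(- \frac{1}{2982}\right) = \frac{156}{497}$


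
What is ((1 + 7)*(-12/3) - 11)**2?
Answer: 1849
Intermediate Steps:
((1 + 7)*(-12/3) - 11)**2 = (8*(-12*1/3) - 11)**2 = (8*(-4) - 11)**2 = (-32 - 11)**2 = (-43)**2 = 1849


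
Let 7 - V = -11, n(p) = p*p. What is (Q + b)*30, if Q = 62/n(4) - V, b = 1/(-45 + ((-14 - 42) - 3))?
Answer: -11025/26 ≈ -424.04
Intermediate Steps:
n(p) = p²
V = 18 (V = 7 - 1*(-11) = 7 + 11 = 18)
b = -1/104 (b = 1/(-45 + (-56 - 3)) = 1/(-45 - 59) = 1/(-104) = -1/104 ≈ -0.0096154)
Q = -113/8 (Q = 62/(4²) - 1*18 = 62/16 - 18 = 62*(1/16) - 18 = 31/8 - 18 = -113/8 ≈ -14.125)
(Q + b)*30 = (-113/8 - 1/104)*30 = -735/52*30 = -11025/26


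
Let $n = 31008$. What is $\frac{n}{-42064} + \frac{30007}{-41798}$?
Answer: $- \frac{159892927}{109886942} \approx -1.4551$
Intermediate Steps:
$\frac{n}{-42064} + \frac{30007}{-41798} = \frac{31008}{-42064} + \frac{30007}{-41798} = 31008 \left(- \frac{1}{42064}\right) + 30007 \left(- \frac{1}{41798}\right) = - \frac{1938}{2629} - \frac{30007}{41798} = - \frac{159892927}{109886942}$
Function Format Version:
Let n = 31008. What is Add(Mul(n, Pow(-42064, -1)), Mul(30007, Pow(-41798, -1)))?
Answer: Rational(-159892927, 109886942) ≈ -1.4551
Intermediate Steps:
Add(Mul(n, Pow(-42064, -1)), Mul(30007, Pow(-41798, -1))) = Add(Mul(31008, Pow(-42064, -1)), Mul(30007, Pow(-41798, -1))) = Add(Mul(31008, Rational(-1, 42064)), Mul(30007, Rational(-1, 41798))) = Add(Rational(-1938, 2629), Rational(-30007, 41798)) = Rational(-159892927, 109886942)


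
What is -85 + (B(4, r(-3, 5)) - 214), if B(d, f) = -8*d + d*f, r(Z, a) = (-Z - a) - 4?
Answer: -355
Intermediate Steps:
r(Z, a) = -4 - Z - a
-85 + (B(4, r(-3, 5)) - 214) = -85 + (4*(-8 + (-4 - 1*(-3) - 1*5)) - 214) = -85 + (4*(-8 + (-4 + 3 - 5)) - 214) = -85 + (4*(-8 - 6) - 214) = -85 + (4*(-14) - 214) = -85 + (-56 - 214) = -85 - 270 = -355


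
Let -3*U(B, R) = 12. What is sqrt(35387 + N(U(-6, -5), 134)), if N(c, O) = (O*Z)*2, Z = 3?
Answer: sqrt(36191) ≈ 190.24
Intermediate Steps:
U(B, R) = -4 (U(B, R) = -1/3*12 = -4)
N(c, O) = 6*O (N(c, O) = (O*3)*2 = (3*O)*2 = 6*O)
sqrt(35387 + N(U(-6, -5), 134)) = sqrt(35387 + 6*134) = sqrt(35387 + 804) = sqrt(36191)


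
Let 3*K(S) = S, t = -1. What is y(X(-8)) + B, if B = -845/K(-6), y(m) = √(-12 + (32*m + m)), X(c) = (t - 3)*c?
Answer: 845/2 + 6*√29 ≈ 454.81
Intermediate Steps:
K(S) = S/3
X(c) = -4*c (X(c) = (-1 - 3)*c = -4*c)
y(m) = √(-12 + 33*m)
B = 845/2 (B = -845/((⅓)*(-6)) = -845/(-2) = -845*(-½) = 845/2 ≈ 422.50)
y(X(-8)) + B = √(-12 + 33*(-4*(-8))) + 845/2 = √(-12 + 33*32) + 845/2 = √(-12 + 1056) + 845/2 = √1044 + 845/2 = 6*√29 + 845/2 = 845/2 + 6*√29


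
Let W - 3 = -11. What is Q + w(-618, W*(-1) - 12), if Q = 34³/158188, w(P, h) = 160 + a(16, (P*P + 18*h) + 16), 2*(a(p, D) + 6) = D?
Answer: 7556966962/39547 ≈ 1.9109e+5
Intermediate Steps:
W = -8 (W = 3 - 11 = -8)
a(p, D) = -6 + D/2
w(P, h) = 162 + P²/2 + 9*h (w(P, h) = 160 + (-6 + ((P*P + 18*h) + 16)/2) = 160 + (-6 + ((P² + 18*h) + 16)/2) = 160 + (-6 + (16 + P² + 18*h)/2) = 160 + (-6 + (8 + P²/2 + 9*h)) = 160 + (2 + P²/2 + 9*h) = 162 + P²/2 + 9*h)
Q = 9826/39547 (Q = 39304*(1/158188) = 9826/39547 ≈ 0.24846)
Q + w(-618, W*(-1) - 12) = 9826/39547 + (162 + (½)*(-618)² + 9*(-8*(-1) - 12)) = 9826/39547 + (162 + (½)*381924 + 9*(8 - 12)) = 9826/39547 + (162 + 190962 + 9*(-4)) = 9826/39547 + (162 + 190962 - 36) = 9826/39547 + 191088 = 7556966962/39547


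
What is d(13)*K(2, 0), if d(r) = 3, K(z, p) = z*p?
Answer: 0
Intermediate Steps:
K(z, p) = p*z
d(13)*K(2, 0) = 3*(0*2) = 3*0 = 0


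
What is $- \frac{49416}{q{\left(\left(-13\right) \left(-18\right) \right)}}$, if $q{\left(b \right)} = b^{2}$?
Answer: $- \frac{4118}{4563} \approx -0.90248$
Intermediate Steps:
$- \frac{49416}{q{\left(\left(-13\right) \left(-18\right) \right)}} = - \frac{49416}{\left(\left(-13\right) \left(-18\right)\right)^{2}} = - \frac{49416}{234^{2}} = - \frac{49416}{54756} = \left(-49416\right) \frac{1}{54756} = - \frac{4118}{4563}$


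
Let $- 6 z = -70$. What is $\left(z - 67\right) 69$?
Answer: $-3818$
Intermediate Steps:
$z = \frac{35}{3}$ ($z = \left(- \frac{1}{6}\right) \left(-70\right) = \frac{35}{3} \approx 11.667$)
$\left(z - 67\right) 69 = \left(\frac{35}{3} - 67\right) 69 = \left(- \frac{166}{3}\right) 69 = -3818$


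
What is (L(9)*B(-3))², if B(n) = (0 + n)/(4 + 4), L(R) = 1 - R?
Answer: 9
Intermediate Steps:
B(n) = n/8
(L(9)*B(-3))² = ((1 - 1*9)*((⅛)*(-3)))² = ((1 - 9)*(-3/8))² = (-8*(-3/8))² = 3² = 9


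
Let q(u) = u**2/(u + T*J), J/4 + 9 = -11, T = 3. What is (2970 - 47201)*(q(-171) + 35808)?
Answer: -216552720219/137 ≈ -1.5807e+9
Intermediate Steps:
J = -80 (J = -36 + 4*(-11) = -36 - 44 = -80)
q(u) = u**2/(-240 + u) (q(u) = u**2/(u + 3*(-80)) = u**2/(u - 240) = u**2/(-240 + u))
(2970 - 47201)*(q(-171) + 35808) = (2970 - 47201)*((-171)**2/(-240 - 171) + 35808) = -44231*(29241/(-411) + 35808) = -44231*(29241*(-1/411) + 35808) = -44231*(-9747/137 + 35808) = -44231*4895949/137 = -216552720219/137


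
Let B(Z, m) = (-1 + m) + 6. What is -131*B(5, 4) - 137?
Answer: -1316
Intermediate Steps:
B(Z, m) = 5 + m
-131*B(5, 4) - 137 = -131*(5 + 4) - 137 = -131*9 - 137 = -1179 - 137 = -1316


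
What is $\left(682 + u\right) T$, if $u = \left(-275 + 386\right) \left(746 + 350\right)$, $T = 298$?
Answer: $36456724$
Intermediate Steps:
$u = 121656$ ($u = 111 \cdot 1096 = 121656$)
$\left(682 + u\right) T = \left(682 + 121656\right) 298 = 122338 \cdot 298 = 36456724$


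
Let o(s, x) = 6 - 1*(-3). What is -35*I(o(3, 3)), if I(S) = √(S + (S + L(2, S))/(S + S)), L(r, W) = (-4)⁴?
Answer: -35*√854/6 ≈ -170.47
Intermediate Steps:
o(s, x) = 9 (o(s, x) = 6 + 3 = 9)
L(r, W) = 256
I(S) = √(S + (256 + S)/(2*S)) (I(S) = √(S + (S + 256)/(S + S)) = √(S + (256 + S)/((2*S))) = √(S + (256 + S)*(1/(2*S))) = √(S + (256 + S)/(2*S)))
-35*I(o(3, 3)) = -35*√(2 + 4*9 + 512/9)/2 = -35*√(2 + 36 + 512*(⅑))/2 = -35*√(2 + 36 + 512/9)/2 = -35*√(854/9)/2 = -35*√854/3/2 = -35*√854/6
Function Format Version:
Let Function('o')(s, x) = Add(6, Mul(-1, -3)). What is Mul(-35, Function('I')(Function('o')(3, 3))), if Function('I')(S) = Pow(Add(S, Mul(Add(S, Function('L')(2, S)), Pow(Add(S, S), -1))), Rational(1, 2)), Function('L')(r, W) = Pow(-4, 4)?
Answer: Mul(Rational(-35, 6), Pow(854, Rational(1, 2))) ≈ -170.47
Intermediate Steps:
Function('o')(s, x) = 9 (Function('o')(s, x) = Add(6, 3) = 9)
Function('L')(r, W) = 256
Function('I')(S) = Pow(Add(S, Mul(Rational(1, 2), Pow(S, -1), Add(256, S))), Rational(1, 2)) (Function('I')(S) = Pow(Add(S, Mul(Add(S, 256), Pow(Add(S, S), -1))), Rational(1, 2)) = Pow(Add(S, Mul(Add(256, S), Pow(Mul(2, S), -1))), Rational(1, 2)) = Pow(Add(S, Mul(Add(256, S), Mul(Rational(1, 2), Pow(S, -1)))), Rational(1, 2)) = Pow(Add(S, Mul(Rational(1, 2), Pow(S, -1), Add(256, S))), Rational(1, 2)))
Mul(-35, Function('I')(Function('o')(3, 3))) = Mul(-35, Mul(Rational(1, 2), Pow(Add(2, Mul(4, 9), Mul(512, Pow(9, -1))), Rational(1, 2)))) = Mul(-35, Mul(Rational(1, 2), Pow(Add(2, 36, Mul(512, Rational(1, 9))), Rational(1, 2)))) = Mul(-35, Mul(Rational(1, 2), Pow(Add(2, 36, Rational(512, 9)), Rational(1, 2)))) = Mul(-35, Mul(Rational(1, 2), Pow(Rational(854, 9), Rational(1, 2)))) = Mul(-35, Mul(Rational(1, 2), Mul(Rational(1, 3), Pow(854, Rational(1, 2))))) = Mul(-35, Mul(Rational(1, 6), Pow(854, Rational(1, 2)))) = Mul(Rational(-35, 6), Pow(854, Rational(1, 2)))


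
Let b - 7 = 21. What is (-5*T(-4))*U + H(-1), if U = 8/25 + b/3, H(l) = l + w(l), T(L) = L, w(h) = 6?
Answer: 2971/15 ≈ 198.07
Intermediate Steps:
b = 28 (b = 7 + 21 = 28)
H(l) = 6 + l (H(l) = l + 6 = 6 + l)
U = 724/75 (U = 8/25 + 28/3 = 724/75 ≈ 9.6533)
(-5*T(-4))*U + H(-1) = -5*(-4)*(724/75) + (6 - 1) = 20*(724/75) + 5 = 2896/15 + 5 = 2971/15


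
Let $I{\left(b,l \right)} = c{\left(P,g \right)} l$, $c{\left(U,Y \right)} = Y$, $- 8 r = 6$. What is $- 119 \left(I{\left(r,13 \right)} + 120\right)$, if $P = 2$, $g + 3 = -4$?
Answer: $-3451$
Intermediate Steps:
$g = -7$ ($g = -3 - 4 = -7$)
$r = - \frac{3}{4}$ ($r = \left(- \frac{1}{8}\right) 6 = - \frac{3}{4} \approx -0.75$)
$I{\left(b,l \right)} = - 7 l$
$- 119 \left(I{\left(r,13 \right)} + 120\right) = - 119 \left(\left(-7\right) 13 + 120\right) = - 119 \left(-91 + 120\right) = \left(-119\right) 29 = -3451$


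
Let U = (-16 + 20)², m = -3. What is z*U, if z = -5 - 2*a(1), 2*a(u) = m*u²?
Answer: -32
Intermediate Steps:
a(u) = -3*u²/2 (a(u) = (-3*u²)/2 = -3*u²/2)
z = -2 (z = -5 - (-3)*1² = -5 - (-3) = -5 - 2*(-3/2) = -5 + 3 = -2)
U = 16 (U = 4² = 16)
z*U = -2*16 = -32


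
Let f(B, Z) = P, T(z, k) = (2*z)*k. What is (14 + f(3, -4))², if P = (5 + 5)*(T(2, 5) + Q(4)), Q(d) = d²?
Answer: 139876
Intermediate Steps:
T(z, k) = 2*k*z
P = 360 (P = (5 + 5)*(2*5*2 + 4²) = 10*(20 + 16) = 10*36 = 360)
f(B, Z) = 360
(14 + f(3, -4))² = (14 + 360)² = 374² = 139876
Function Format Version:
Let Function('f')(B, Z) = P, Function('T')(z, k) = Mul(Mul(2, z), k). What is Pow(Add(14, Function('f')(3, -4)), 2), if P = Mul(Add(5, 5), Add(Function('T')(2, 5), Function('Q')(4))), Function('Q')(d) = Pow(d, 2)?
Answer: 139876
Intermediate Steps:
Function('T')(z, k) = Mul(2, k, z)
P = 360 (P = Mul(Add(5, 5), Add(Mul(2, 5, 2), Pow(4, 2))) = Mul(10, Add(20, 16)) = Mul(10, 36) = 360)
Function('f')(B, Z) = 360
Pow(Add(14, Function('f')(3, -4)), 2) = Pow(Add(14, 360), 2) = Pow(374, 2) = 139876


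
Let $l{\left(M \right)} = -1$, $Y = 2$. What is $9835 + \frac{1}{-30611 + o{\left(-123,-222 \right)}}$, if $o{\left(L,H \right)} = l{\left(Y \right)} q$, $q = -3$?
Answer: $\frac{301029679}{30608} \approx 9835.0$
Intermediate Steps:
$o{\left(L,H \right)} = 3$ ($o{\left(L,H \right)} = \left(-1\right) \left(-3\right) = 3$)
$9835 + \frac{1}{-30611 + o{\left(-123,-222 \right)}} = 9835 + \frac{1}{-30611 + 3} = 9835 + \frac{1}{-30608} = 9835 - \frac{1}{30608} = \frac{301029679}{30608}$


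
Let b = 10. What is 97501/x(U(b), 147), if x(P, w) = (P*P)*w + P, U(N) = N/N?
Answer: 97501/148 ≈ 658.79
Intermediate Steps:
U(N) = 1
x(P, w) = P + w*P² (x(P, w) = P²*w + P = w*P² + P = P + w*P²)
97501/x(U(b), 147) = 97501/((1*(1 + 1*147))) = 97501/((1*(1 + 147))) = 97501/((1*148)) = 97501/148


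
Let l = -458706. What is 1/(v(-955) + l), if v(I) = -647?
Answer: -1/459353 ≈ -2.1770e-6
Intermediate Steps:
1/(v(-955) + l) = 1/(-647 - 458706) = 1/(-459353) = -1/459353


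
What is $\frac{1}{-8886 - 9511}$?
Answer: $- \frac{1}{18397} \approx -5.4357 \cdot 10^{-5}$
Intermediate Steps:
$\frac{1}{-8886 - 9511} = \frac{1}{-18397} = - \frac{1}{18397}$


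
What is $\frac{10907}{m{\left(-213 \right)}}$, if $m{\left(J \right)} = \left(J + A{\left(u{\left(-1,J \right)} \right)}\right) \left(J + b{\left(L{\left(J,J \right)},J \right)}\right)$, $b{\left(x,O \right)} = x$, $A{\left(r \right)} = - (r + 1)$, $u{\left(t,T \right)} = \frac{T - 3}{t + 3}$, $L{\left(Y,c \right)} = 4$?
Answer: $\frac{10907}{22154} \approx 0.49233$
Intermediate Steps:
$u{\left(t,T \right)} = \frac{-3 + T}{3 + t}$
$A{\left(r \right)} = -1 - r$ ($A{\left(r \right)} = - (1 + r) = -1 - r$)
$m{\left(J \right)} = \left(\frac{1}{2} + \frac{J}{2}\right) \left(4 + J\right)$ ($m{\left(J \right)} = \left(J - \left(1 + \frac{-3 + J}{3 - 1}\right)\right) \left(J + 4\right) = \left(J - \left(1 + \frac{-3 + J}{2}\right)\right) \left(4 + J\right) = \left(J - \left(- \frac{1}{2} + \frac{J}{2}\right)\right) \left(4 + J\right) = \left(\frac{1}{2} + \frac{J}{2}\right) \left(4 + J\right)$)
$\frac{10907}{m{\left(-213 \right)}} = \frac{10907}{2 + \frac{\left(-213\right)^{2}}{2} + \frac{5}{2} \left(-213\right)} = \frac{10907}{2 + \frac{1}{2} \cdot 45369 - \frac{1065}{2}} = \frac{10907}{2 + \frac{45369}{2} - \frac{1065}{2}} = \frac{10907}{22154}$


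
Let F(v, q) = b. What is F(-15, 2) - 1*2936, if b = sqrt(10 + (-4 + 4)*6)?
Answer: -2936 + sqrt(10) ≈ -2932.8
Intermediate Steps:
b = sqrt(10) (b = sqrt(10 + 0*6) = sqrt(10 + 0) = sqrt(10) ≈ 3.1623)
F(v, q) = sqrt(10)
F(-15, 2) - 1*2936 = sqrt(10) - 1*2936 = sqrt(10) - 2936 = -2936 + sqrt(10)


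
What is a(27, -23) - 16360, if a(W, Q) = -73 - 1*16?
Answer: -16449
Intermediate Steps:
a(W, Q) = -89 (a(W, Q) = -73 - 16 = -89)
a(27, -23) - 16360 = -89 - 16360 = -16449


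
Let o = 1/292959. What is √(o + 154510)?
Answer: √1473424110307141/97653 ≈ 393.08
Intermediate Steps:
o = 1/292959 ≈ 3.4134e-6
√(o + 154510) = √(1/292959 + 154510) = √(45265095091/292959) = √1473424110307141/97653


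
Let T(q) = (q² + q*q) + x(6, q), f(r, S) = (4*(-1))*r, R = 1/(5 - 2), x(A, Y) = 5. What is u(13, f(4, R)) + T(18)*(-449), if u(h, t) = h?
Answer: -293184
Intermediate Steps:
R = ⅓ (R = 1/3 = ⅓ ≈ 0.33333)
f(r, S) = -4*r
T(q) = 5 + 2*q² (T(q) = (q² + q*q) + 5 = (q² + q²) + 5 = 2*q² + 5 = 5 + 2*q²)
u(13, f(4, R)) + T(18)*(-449) = 13 + (5 + 2*18²)*(-449) = 13 + (5 + 2*324)*(-449) = 13 + (5 + 648)*(-449) = 13 + 653*(-449) = 13 - 293197 = -293184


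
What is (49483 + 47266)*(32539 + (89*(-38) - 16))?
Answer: 2819362609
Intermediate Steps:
(49483 + 47266)*(32539 + (89*(-38) - 16)) = 96749*(32539 + (-3382 - 16)) = 96749*(32539 - 3398) = 96749*29141 = 2819362609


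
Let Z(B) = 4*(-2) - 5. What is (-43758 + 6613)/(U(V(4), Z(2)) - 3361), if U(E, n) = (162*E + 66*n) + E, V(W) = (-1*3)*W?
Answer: 391/65 ≈ 6.0154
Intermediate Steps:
V(W) = -3*W
Z(B) = -13 (Z(B) = -8 - 5 = -13)
U(E, n) = 66*n + 163*E (U(E, n) = (66*n + 162*E) + E = 66*n + 163*E)
(-43758 + 6613)/(U(V(4), Z(2)) - 3361) = (-43758 + 6613)/((66*(-13) + 163*(-3*4)) - 3361) = -37145/((-858 + 163*(-12)) - 3361) = -37145/((-858 - 1956) - 3361) = -37145/(-2814 - 3361) = -37145/(-6175) = -37145*(-1/6175) = 391/65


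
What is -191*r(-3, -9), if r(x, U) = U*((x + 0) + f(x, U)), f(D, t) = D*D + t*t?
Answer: 149553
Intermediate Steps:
f(D, t) = D² + t²
r(x, U) = U*(x + U² + x²) (r(x, U) = U*((x + 0) + (x² + U²)) = U*(x + (U² + x²)) = U*(x + U² + x²))
-191*r(-3, -9) = -(-1719)*(-3 + (-9)² + (-3)²) = -(-1719)*(-3 + 81 + 9) = -(-1719)*87 = -191*(-783) = 149553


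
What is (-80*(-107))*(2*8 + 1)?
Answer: 145520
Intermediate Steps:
(-80*(-107))*(2*8 + 1) = 8560*(16 + 1) = 8560*17 = 145520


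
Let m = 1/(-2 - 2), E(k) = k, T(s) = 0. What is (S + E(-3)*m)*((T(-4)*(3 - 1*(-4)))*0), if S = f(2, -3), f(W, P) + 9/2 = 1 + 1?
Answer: 0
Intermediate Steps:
f(W, P) = -5/2 (f(W, P) = -9/2 + (1 + 1) = -9/2 + 2 = -5/2)
S = -5/2 ≈ -2.5000
m = -1/4 (m = 1/(-4) = -1/4 ≈ -0.25000)
(S + E(-3)*m)*((T(-4)*(3 - 1*(-4)))*0) = (-5/2 - 3*(-1/4))*((0*(3 - 1*(-4)))*0) = (-5/2 + 3/4)*((0*(3 + 4))*0) = -7*0*7*0/4 = -0*0 = -7/4*0 = 0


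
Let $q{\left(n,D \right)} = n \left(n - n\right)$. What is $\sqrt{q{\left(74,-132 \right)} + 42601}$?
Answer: $\sqrt{42601} \approx 206.4$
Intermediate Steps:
$q{\left(n,D \right)} = 0$ ($q{\left(n,D \right)} = n 0 = 0$)
$\sqrt{q{\left(74,-132 \right)} + 42601} = \sqrt{0 + 42601} = \sqrt{42601}$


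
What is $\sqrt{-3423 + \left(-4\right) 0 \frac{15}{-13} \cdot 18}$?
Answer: $i \sqrt{3423} \approx 58.506 i$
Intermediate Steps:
$\sqrt{-3423 + \left(-4\right) 0 \frac{15}{-13} \cdot 18} = \sqrt{-3423 + 0 \cdot 15 \left(- \frac{1}{13}\right) 18} = \sqrt{-3423 + 0 \left(- \frac{15}{13}\right) 18} = \sqrt{-3423 + 0 \cdot 18} = \sqrt{-3423 + 0} = \sqrt{-3423} = i \sqrt{3423}$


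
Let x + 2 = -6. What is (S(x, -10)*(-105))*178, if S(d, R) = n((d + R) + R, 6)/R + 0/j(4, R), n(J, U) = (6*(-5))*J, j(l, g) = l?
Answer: 1569960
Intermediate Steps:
x = -8 (x = -2 - 6 = -8)
n(J, U) = -30*J
S(d, R) = (-60*R - 30*d)/R (S(d, R) = (-30*((d + R) + R))/R + 0/4 = (-30*((R + d) + R))/R + 0*(1/4) = (-30*(d + 2*R))/R + 0 = (-60*R - 30*d)/R + 0 = (-60*R - 30*d)/R)
(S(x, -10)*(-105))*178 = ((-60 - 30*(-8)/(-10))*(-105))*178 = ((-60 - 30*(-8)*(-1/10))*(-105))*178 = ((-60 - 24)*(-105))*178 = -84*(-105)*178 = 8820*178 = 1569960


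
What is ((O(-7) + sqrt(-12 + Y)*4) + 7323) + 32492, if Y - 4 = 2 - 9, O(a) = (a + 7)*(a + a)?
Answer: 39815 + 4*I*sqrt(15) ≈ 39815.0 + 15.492*I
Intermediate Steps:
O(a) = 2*a*(7 + a) (O(a) = (7 + a)*(2*a) = 2*a*(7 + a))
Y = -3 (Y = 4 + (2 - 9) = 4 - 7 = -3)
((O(-7) + sqrt(-12 + Y)*4) + 7323) + 32492 = ((2*(-7)*(7 - 7) + sqrt(-12 - 3)*4) + 7323) + 32492 = ((2*(-7)*0 + sqrt(-15)*4) + 7323) + 32492 = ((0 + (I*sqrt(15))*4) + 7323) + 32492 = ((0 + 4*I*sqrt(15)) + 7323) + 32492 = (4*I*sqrt(15) + 7323) + 32492 = (7323 + 4*I*sqrt(15)) + 32492 = 39815 + 4*I*sqrt(15)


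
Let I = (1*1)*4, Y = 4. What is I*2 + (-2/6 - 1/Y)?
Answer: 89/12 ≈ 7.4167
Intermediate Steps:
I = 4 (I = 1*4 = 4)
I*2 + (-2/6 - 1/Y) = 4*2 + (-2/6 - 1/4) = 8 + (-2*1/6 - 1*1/4) = 8 + (-1/3 - 1/4) = 8 - 7/12 = 89/12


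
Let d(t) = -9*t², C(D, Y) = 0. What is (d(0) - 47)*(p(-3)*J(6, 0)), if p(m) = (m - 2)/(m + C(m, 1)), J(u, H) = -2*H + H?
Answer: 0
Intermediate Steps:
J(u, H) = -H
p(m) = (-2 + m)/m (p(m) = (m - 2)/(m + 0) = (-2 + m)/m)
(d(0) - 47)*(p(-3)*J(6, 0)) = (-9*0² - 47)*(((-2 - 3)/(-3))*(-1*0)) = (-9*0 - 47)*(-⅓*(-5)*0) = (0 - 47)*((5/3)*0) = -47*0 = 0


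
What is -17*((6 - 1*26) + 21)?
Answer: -17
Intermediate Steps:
-17*((6 - 1*26) + 21) = -17*((6 - 26) + 21) = -17*(-20 + 21) = -17*1 = -17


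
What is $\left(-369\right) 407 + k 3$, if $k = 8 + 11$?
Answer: $-150126$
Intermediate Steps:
$k = 19$
$\left(-369\right) 407 + k 3 = \left(-369\right) 407 + 19 \cdot 3 = -150183 + 57 = -150126$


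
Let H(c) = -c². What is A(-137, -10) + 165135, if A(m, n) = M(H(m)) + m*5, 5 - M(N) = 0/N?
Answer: 164455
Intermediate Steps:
M(N) = 5 (M(N) = 5 - 0/N = 5 - 1*0 = 5 + 0 = 5)
A(m, n) = 5 + 5*m (A(m, n) = 5 + m*5 = 5 + 5*m)
A(-137, -10) + 165135 = (5 + 5*(-137)) + 165135 = (5 - 685) + 165135 = -680 + 165135 = 164455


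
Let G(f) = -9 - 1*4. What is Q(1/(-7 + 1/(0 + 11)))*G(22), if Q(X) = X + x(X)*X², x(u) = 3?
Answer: 6149/5776 ≈ 1.0646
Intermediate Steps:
G(f) = -13 (G(f) = -9 - 4 = -13)
Q(X) = X + 3*X²
Q(1/(-7 + 1/(0 + 11)))*G(22) = ((1 + 3/(-7 + 1/(0 + 11)))/(-7 + 1/(0 + 11)))*(-13) = ((1 + 3/(-7 + 1/11))/(-7 + 1/11))*(-13) = ((1 + 3/(-76/11))/(-76/11))*(-13) = -11*(1 + 3*(-11/76))/76*(-13) = -11*(1 - 33/76)/76*(-13) = -11/76*43/76*(-13) = -473/5776*(-13) = 6149/5776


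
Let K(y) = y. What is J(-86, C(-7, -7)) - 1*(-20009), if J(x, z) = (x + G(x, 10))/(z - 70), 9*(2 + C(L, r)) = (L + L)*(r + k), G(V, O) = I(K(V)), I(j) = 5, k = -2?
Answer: 1160603/58 ≈ 20010.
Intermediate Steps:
G(V, O) = 5
C(L, r) = -2 + 2*L*(-2 + r)/9 (C(L, r) = -2 + ((L + L)*(r - 2))/9 = -2 + ((2*L)*(-2 + r))/9 = -2 + (2*L*(-2 + r))/9 = -2 + 2*L*(-2 + r)/9)
J(x, z) = (5 + x)/(-70 + z) (J(x, z) = (x + 5)/(z - 70) = (5 + x)/(-70 + z))
J(-86, C(-7, -7)) - 1*(-20009) = (5 - 86)/(-70 + (-2 - 4/9*(-7) + (2/9)*(-7)*(-7))) - 1*(-20009) = -81/(-70 + (-2 + 28/9 + 98/9)) + 20009 = -81/(-70 + 12) + 20009 = -81/(-58) + 20009 = -1/58*(-81) + 20009 = 81/58 + 20009 = 1160603/58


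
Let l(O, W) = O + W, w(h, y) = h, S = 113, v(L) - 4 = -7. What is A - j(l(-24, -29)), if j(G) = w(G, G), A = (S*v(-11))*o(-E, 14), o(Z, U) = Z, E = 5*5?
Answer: 8528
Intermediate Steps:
v(L) = -3 (v(L) = 4 - 7 = -3)
E = 25
A = 8475 (A = (113*(-3))*(-1*25) = -339*(-25) = 8475)
j(G) = G
A - j(l(-24, -29)) = 8475 - (-24 - 29) = 8475 - 1*(-53) = 8475 + 53 = 8528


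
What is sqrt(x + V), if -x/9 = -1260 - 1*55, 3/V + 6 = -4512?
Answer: sqrt(26842204554)/1506 ≈ 108.79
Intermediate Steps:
V = -1/1506 (V = 3/(-6 - 4512) = 3/(-4518) = 3*(-1/4518) = -1/1506 ≈ -0.00066401)
x = 11835 (x = -9*(-1260 - 1*55) = -9*(-1260 - 55) = -9*(-1315) = 11835)
sqrt(x + V) = sqrt(11835 - 1/1506) = sqrt(17823509/1506) = sqrt(26842204554)/1506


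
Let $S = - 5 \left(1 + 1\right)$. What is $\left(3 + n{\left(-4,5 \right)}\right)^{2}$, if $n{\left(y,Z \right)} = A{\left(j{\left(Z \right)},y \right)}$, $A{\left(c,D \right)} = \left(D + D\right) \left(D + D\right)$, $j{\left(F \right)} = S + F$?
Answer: $4489$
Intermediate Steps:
$S = -10$ ($S = \left(-5\right) 2 = -10$)
$j{\left(F \right)} = -10 + F$
$A{\left(c,D \right)} = 4 D^{2}$ ($A{\left(c,D \right)} = 2 D 2 D = 4 D^{2}$)
$n{\left(y,Z \right)} = 4 y^{2}$
$\left(3 + n{\left(-4,5 \right)}\right)^{2} = \left(3 + 4 \left(-4\right)^{2}\right)^{2} = \left(3 + 4 \cdot 16\right)^{2} = \left(3 + 64\right)^{2} = 67^{2} = 4489$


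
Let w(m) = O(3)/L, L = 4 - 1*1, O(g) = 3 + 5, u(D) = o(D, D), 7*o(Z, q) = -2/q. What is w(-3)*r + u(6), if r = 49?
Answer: 2743/21 ≈ 130.62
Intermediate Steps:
o(Z, q) = -2/(7*q) (o(Z, q) = (-2/q)/7 = -2/(7*q))
u(D) = -2/(7*D)
O(g) = 8
L = 3 (L = 4 - 1 = 3)
w(m) = 8/3
w(-3)*r + u(6) = (8/3)*49 - 2/7/6 = 392/3 - 2/7*⅙ = 392/3 - 1/21 = 2743/21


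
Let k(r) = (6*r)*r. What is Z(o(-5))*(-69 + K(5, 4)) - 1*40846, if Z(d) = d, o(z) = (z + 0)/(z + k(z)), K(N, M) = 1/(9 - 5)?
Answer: -4737861/116 ≈ -40844.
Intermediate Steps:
k(r) = 6*r**2
K(N, M) = 1/4
o(z) = z/(z + 6*z**2) (o(z) = (z + 0)/(z + 6*z**2) = z/(z + 6*z**2))
Z(o(-5))*(-69 + K(5, 4)) - 1*40846 = (-69 + 1/4)/(1 + 6*(-5)) - 1*40846 = -275/4/(1 - 30) - 40846 = -275/4/(-29) - 40846 = -1/29*(-275/4) - 40846 = 275/116 - 40846 = -4737861/116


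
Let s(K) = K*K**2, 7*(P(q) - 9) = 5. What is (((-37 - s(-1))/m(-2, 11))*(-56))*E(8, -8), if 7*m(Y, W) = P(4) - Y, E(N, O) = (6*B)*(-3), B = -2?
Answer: 1778112/41 ≈ 43369.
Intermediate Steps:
E(N, O) = 36 (E(N, O) = (6*(-2))*(-3) = -12*(-3) = 36)
P(q) = 68/7 (P(q) = 9 + (1/7)*5 = 9 + 5/7 = 68/7)
s(K) = K**3
m(Y, W) = 68/49 - Y/7 (m(Y, W) = (68/7 - Y)/7 = 68/49 - Y/7)
(((-37 - s(-1))/m(-2, 11))*(-56))*E(8, -8) = (((-37 - 1*(-1)**3)/(68/49 - 1/7*(-2)))*(-56))*36 = (((-37 - 1*(-1))/(68/49 + 2/7))*(-56))*36 = (((-37 + 1)/(82/49))*(-56))*36 = (-36*49/82*(-56))*36 = -882/41*(-56)*36 = (49392/41)*36 = 1778112/41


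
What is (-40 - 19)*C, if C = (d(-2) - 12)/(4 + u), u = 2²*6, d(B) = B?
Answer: 59/2 ≈ 29.500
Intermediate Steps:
u = 24 (u = 4*6 = 24)
C = -½ (C = (-2 - 12)/(4 + 24) = -14/28 = -14*1/28 = -½ ≈ -0.50000)
(-40 - 19)*C = (-40 - 19)*(-½) = -59*(-½) = 59/2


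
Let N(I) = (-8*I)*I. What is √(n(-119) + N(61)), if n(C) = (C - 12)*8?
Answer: 12*I*√214 ≈ 175.54*I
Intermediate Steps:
N(I) = -8*I²
n(C) = -96 + 8*C (n(C) = (-12 + C)*8 = -96 + 8*C)
√(n(-119) + N(61)) = √((-96 + 8*(-119)) - 8*61²) = √((-96 - 952) - 8*3721) = √(-1048 - 29768) = √(-30816) = 12*I*√214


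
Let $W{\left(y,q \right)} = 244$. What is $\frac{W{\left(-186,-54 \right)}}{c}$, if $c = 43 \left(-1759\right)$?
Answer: $- \frac{244}{75637} \approx -0.0032259$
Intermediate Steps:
$c = -75637$
$\frac{W{\left(-186,-54 \right)}}{c} = \frac{244}{-75637} = 244 \left(- \frac{1}{75637}\right) = - \frac{244}{75637}$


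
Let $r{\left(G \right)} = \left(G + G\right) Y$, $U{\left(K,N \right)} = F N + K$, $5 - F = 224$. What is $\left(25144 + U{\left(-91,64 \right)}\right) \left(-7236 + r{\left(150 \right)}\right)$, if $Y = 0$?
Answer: $-79863732$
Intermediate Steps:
$F = -219$ ($F = 5 - 224 = -219$)
$U{\left(K,N \right)} = K - 219 N$ ($U{\left(K,N \right)} = - 219 N + K = K - 219 N$)
$r{\left(G \right)} = 0$ ($r{\left(G \right)} = \left(G + G\right) 0 = 2 G 0 = 0$)
$\left(25144 + U{\left(-91,64 \right)}\right) \left(-7236 + r{\left(150 \right)}\right) = \left(25144 - 14107\right) \left(-7236 + 0\right) = \left(25144 - 14107\right) \left(-7236\right) = 11037 \left(-7236\right) = -79863732$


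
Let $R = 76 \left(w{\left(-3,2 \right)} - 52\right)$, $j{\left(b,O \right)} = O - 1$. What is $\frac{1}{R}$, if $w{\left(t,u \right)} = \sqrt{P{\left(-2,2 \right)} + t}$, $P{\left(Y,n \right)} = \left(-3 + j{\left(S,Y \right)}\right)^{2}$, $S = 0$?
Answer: $- \frac{13}{50749} - \frac{\sqrt{33}}{202996} \approx -0.00028446$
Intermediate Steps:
$j{\left(b,O \right)} = -1 + O$
$P{\left(Y,n \right)} = \left(-4 + Y\right)^{2}$ ($P{\left(Y,n \right)} = \left(-3 + \left(-1 + Y\right)\right)^{2} = \left(-4 + Y\right)^{2}$)
$w{\left(t,u \right)} = \sqrt{36 + t}$ ($w{\left(t,u \right)} = \sqrt{\left(-4 - 2\right)^{2} + t} = \sqrt{\left(-6\right)^{2} + t} = \sqrt{36 + t}$)
$R = -3952 + 76 \sqrt{33}$ ($R = 76 \left(\sqrt{36 - 3} - 52\right) = 76 \left(\sqrt{33} - 52\right) = 76 \left(-52 + \sqrt{33}\right) = -3952 + 76 \sqrt{33} \approx -3515.4$)
$\frac{1}{R} = \frac{1}{-3952 + 76 \sqrt{33}}$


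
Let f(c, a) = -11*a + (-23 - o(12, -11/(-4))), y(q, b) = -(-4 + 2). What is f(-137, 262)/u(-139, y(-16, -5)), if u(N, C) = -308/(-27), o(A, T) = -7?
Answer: -5589/22 ≈ -254.05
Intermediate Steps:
y(q, b) = 2 (y(q, b) = -1*(-2) = 2)
u(N, C) = 308/27 (u(N, C) = -308*(-1/27) = 308/27)
f(c, a) = -16 - 11*a (f(c, a) = -11*a + (-23 - 1*(-7)) = -11*a + (-23 + 7) = -11*a - 16 = -16 - 11*a)
f(-137, 262)/u(-139, y(-16, -5)) = (-16 - 11*262)/(308/27) = (-16 - 2882)*(27/308) = -2898*27/308 = -5589/22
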